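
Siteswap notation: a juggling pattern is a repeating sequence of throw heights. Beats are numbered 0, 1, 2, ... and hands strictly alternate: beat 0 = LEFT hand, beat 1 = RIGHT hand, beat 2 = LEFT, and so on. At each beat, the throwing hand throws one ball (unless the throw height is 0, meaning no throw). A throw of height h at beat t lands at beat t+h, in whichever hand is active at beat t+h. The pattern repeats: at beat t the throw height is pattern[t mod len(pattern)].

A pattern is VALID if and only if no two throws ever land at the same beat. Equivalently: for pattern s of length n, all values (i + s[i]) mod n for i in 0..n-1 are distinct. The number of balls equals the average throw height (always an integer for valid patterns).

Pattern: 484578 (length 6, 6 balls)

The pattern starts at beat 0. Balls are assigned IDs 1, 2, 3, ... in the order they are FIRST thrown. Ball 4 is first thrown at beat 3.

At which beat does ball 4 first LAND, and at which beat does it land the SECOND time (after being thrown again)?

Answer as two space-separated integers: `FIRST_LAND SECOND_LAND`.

Beat 0 (L): throw ball1 h=4 -> lands@4:L; in-air after throw: [b1@4:L]
Beat 1 (R): throw ball2 h=8 -> lands@9:R; in-air after throw: [b1@4:L b2@9:R]
Beat 2 (L): throw ball3 h=4 -> lands@6:L; in-air after throw: [b1@4:L b3@6:L b2@9:R]
Beat 3 (R): throw ball4 h=5 -> lands@8:L; in-air after throw: [b1@4:L b3@6:L b4@8:L b2@9:R]
Beat 4 (L): throw ball1 h=7 -> lands@11:R; in-air after throw: [b3@6:L b4@8:L b2@9:R b1@11:R]
Beat 5 (R): throw ball5 h=8 -> lands@13:R; in-air after throw: [b3@6:L b4@8:L b2@9:R b1@11:R b5@13:R]
Beat 6 (L): throw ball3 h=4 -> lands@10:L; in-air after throw: [b4@8:L b2@9:R b3@10:L b1@11:R b5@13:R]
Beat 7 (R): throw ball6 h=8 -> lands@15:R; in-air after throw: [b4@8:L b2@9:R b3@10:L b1@11:R b5@13:R b6@15:R]
Beat 8 (L): throw ball4 h=4 -> lands@12:L; in-air after throw: [b2@9:R b3@10:L b1@11:R b4@12:L b5@13:R b6@15:R]
Beat 9 (R): throw ball2 h=5 -> lands@14:L; in-air after throw: [b3@10:L b1@11:R b4@12:L b5@13:R b2@14:L b6@15:R]
Beat 10 (L): throw ball3 h=7 -> lands@17:R; in-air after throw: [b1@11:R b4@12:L b5@13:R b2@14:L b6@15:R b3@17:R]
Beat 11 (R): throw ball1 h=8 -> lands@19:R; in-air after throw: [b4@12:L b5@13:R b2@14:L b6@15:R b3@17:R b1@19:R]
Beat 12 (L): throw ball4 h=4 -> lands@16:L; in-air after throw: [b5@13:R b2@14:L b6@15:R b4@16:L b3@17:R b1@19:R]
Ball 4: thrown@3 h=5 -> first land @8; rethrown@8 h=4 -> second land @12

Answer: 8 12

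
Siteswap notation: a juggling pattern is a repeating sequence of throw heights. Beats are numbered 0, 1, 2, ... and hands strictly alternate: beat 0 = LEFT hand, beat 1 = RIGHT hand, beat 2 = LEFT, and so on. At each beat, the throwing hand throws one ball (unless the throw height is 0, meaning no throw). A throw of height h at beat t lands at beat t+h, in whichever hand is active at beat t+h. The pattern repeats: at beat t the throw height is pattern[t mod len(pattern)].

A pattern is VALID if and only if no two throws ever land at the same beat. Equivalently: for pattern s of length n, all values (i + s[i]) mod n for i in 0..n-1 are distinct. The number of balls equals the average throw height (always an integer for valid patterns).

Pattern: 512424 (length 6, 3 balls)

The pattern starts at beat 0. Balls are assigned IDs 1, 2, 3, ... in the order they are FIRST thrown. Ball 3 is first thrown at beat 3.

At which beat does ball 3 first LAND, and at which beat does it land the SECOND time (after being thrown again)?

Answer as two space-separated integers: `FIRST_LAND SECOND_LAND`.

Beat 0 (L): throw ball1 h=5 -> lands@5:R; in-air after throw: [b1@5:R]
Beat 1 (R): throw ball2 h=1 -> lands@2:L; in-air after throw: [b2@2:L b1@5:R]
Beat 2 (L): throw ball2 h=2 -> lands@4:L; in-air after throw: [b2@4:L b1@5:R]
Beat 3 (R): throw ball3 h=4 -> lands@7:R; in-air after throw: [b2@4:L b1@5:R b3@7:R]
Beat 4 (L): throw ball2 h=2 -> lands@6:L; in-air after throw: [b1@5:R b2@6:L b3@7:R]
Beat 5 (R): throw ball1 h=4 -> lands@9:R; in-air after throw: [b2@6:L b3@7:R b1@9:R]
Beat 6 (L): throw ball2 h=5 -> lands@11:R; in-air after throw: [b3@7:R b1@9:R b2@11:R]
Beat 7 (R): throw ball3 h=1 -> lands@8:L; in-air after throw: [b3@8:L b1@9:R b2@11:R]
Beat 8 (L): throw ball3 h=2 -> lands@10:L; in-air after throw: [b1@9:R b3@10:L b2@11:R]
Ball 3: thrown@3 h=4 -> first land @7; rethrown@7 h=1 -> second land @8

Answer: 7 8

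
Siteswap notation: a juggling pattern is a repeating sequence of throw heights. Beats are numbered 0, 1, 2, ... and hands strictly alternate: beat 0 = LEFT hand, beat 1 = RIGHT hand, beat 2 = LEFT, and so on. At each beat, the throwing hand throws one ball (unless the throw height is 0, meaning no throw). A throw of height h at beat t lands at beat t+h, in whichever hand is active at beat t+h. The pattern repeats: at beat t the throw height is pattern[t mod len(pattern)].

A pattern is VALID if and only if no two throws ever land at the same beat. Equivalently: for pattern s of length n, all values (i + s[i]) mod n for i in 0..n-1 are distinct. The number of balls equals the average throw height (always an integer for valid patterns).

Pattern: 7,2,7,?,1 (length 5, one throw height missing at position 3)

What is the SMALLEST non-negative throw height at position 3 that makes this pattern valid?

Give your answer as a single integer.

i=0: (0 + 7) mod 5 = 2
i=1: (1 + 2) mod 5 = 3
i=2: (2 + 7) mod 5 = 4
i=3: s[i]=? (unknown)
i=4: (4 + 1) mod 5 = 0
Known residues: [0, 2, 3, 4]; need a permutation of 0..4, so missing residue r = 1
Need (3 + s) mod 5 = 1; smallest s = (1 - 3) mod 5 = 3

Answer: 3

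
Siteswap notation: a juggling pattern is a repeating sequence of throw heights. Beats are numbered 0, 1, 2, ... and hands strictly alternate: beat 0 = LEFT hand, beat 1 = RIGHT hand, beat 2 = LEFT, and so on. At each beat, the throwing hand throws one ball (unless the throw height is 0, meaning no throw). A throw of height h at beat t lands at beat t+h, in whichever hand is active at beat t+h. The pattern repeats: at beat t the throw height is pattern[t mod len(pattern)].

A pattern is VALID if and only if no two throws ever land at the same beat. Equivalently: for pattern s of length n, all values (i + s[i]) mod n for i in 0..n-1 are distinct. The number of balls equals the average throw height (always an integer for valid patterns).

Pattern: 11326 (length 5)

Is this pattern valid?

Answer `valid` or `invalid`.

Answer: invalid

Derivation:
i=0: (i + s[i]) mod n = (0 + 1) mod 5 = 1
i=1: (i + s[i]) mod n = (1 + 1) mod 5 = 2
i=2: (i + s[i]) mod n = (2 + 3) mod 5 = 0
i=3: (i + s[i]) mod n = (3 + 2) mod 5 = 0
i=4: (i + s[i]) mod n = (4 + 6) mod 5 = 0
Residues: [1, 2, 0, 0, 0], distinct: False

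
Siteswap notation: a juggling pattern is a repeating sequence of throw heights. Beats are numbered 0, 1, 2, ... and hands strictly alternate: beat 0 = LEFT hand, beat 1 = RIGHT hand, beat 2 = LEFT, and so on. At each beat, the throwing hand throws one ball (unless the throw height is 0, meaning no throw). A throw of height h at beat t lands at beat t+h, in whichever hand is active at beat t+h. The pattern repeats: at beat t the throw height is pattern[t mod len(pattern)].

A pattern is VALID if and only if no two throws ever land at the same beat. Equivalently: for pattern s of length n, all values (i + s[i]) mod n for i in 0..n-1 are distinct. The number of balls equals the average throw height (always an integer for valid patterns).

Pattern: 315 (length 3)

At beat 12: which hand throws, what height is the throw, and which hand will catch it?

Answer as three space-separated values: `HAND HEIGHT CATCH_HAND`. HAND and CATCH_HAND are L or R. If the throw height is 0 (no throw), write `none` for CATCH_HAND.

Beat 12: 12 mod 2 = 0, so hand = L
Throw height = pattern[12 mod 3] = pattern[0] = 3
Lands at beat 12+3=15, 15 mod 2 = 1, so catch hand = R

Answer: L 3 R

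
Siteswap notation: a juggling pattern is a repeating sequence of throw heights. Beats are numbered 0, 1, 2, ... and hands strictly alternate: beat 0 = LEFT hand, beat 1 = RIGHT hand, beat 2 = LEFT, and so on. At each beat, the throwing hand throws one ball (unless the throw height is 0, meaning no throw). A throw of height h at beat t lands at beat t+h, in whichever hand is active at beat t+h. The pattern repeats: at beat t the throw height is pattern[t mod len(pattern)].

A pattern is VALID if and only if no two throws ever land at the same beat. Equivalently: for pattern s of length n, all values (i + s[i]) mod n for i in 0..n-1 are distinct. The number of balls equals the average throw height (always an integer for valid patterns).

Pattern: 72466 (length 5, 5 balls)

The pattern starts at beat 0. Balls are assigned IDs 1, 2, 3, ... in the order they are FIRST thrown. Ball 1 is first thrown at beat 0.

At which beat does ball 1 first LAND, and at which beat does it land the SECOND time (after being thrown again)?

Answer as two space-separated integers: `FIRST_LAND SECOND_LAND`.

Beat 0 (L): throw ball1 h=7 -> lands@7:R; in-air after throw: [b1@7:R]
Beat 1 (R): throw ball2 h=2 -> lands@3:R; in-air after throw: [b2@3:R b1@7:R]
Beat 2 (L): throw ball3 h=4 -> lands@6:L; in-air after throw: [b2@3:R b3@6:L b1@7:R]
Beat 3 (R): throw ball2 h=6 -> lands@9:R; in-air after throw: [b3@6:L b1@7:R b2@9:R]
Beat 4 (L): throw ball4 h=6 -> lands@10:L; in-air after throw: [b3@6:L b1@7:R b2@9:R b4@10:L]
Beat 5 (R): throw ball5 h=7 -> lands@12:L; in-air after throw: [b3@6:L b1@7:R b2@9:R b4@10:L b5@12:L]
Beat 6 (L): throw ball3 h=2 -> lands@8:L; in-air after throw: [b1@7:R b3@8:L b2@9:R b4@10:L b5@12:L]
Beat 7 (R): throw ball1 h=4 -> lands@11:R; in-air after throw: [b3@8:L b2@9:R b4@10:L b1@11:R b5@12:L]
Beat 8 (L): throw ball3 h=6 -> lands@14:L; in-air after throw: [b2@9:R b4@10:L b1@11:R b5@12:L b3@14:L]
Beat 9 (R): throw ball2 h=6 -> lands@15:R; in-air after throw: [b4@10:L b1@11:R b5@12:L b3@14:L b2@15:R]
Beat 10 (L): throw ball4 h=7 -> lands@17:R; in-air after throw: [b1@11:R b5@12:L b3@14:L b2@15:R b4@17:R]
Beat 11 (R): throw ball1 h=2 -> lands@13:R; in-air after throw: [b5@12:L b1@13:R b3@14:L b2@15:R b4@17:R]
Ball 1: thrown@0 h=7 -> first land @7; rethrown@7 h=4 -> second land @11

Answer: 7 11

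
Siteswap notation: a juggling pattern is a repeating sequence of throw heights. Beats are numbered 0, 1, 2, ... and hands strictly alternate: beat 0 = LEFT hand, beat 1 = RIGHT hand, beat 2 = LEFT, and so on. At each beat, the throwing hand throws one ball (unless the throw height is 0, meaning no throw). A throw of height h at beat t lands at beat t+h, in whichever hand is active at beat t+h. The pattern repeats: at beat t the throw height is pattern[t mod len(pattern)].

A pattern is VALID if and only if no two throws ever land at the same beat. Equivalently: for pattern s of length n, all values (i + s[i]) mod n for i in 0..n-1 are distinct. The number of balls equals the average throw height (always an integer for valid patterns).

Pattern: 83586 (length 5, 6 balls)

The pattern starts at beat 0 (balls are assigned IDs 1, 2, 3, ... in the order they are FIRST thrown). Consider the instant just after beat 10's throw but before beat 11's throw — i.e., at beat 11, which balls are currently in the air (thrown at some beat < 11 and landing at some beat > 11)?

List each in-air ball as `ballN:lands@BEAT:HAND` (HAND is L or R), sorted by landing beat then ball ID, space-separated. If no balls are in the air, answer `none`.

Answer: ball3:lands@12:L ball5:lands@13:R ball6:lands@15:R ball1:lands@16:L ball2:lands@18:L

Derivation:
Beat 0 (L): throw ball1 h=8 -> lands@8:L; in-air after throw: [b1@8:L]
Beat 1 (R): throw ball2 h=3 -> lands@4:L; in-air after throw: [b2@4:L b1@8:L]
Beat 2 (L): throw ball3 h=5 -> lands@7:R; in-air after throw: [b2@4:L b3@7:R b1@8:L]
Beat 3 (R): throw ball4 h=8 -> lands@11:R; in-air after throw: [b2@4:L b3@7:R b1@8:L b4@11:R]
Beat 4 (L): throw ball2 h=6 -> lands@10:L; in-air after throw: [b3@7:R b1@8:L b2@10:L b4@11:R]
Beat 5 (R): throw ball5 h=8 -> lands@13:R; in-air after throw: [b3@7:R b1@8:L b2@10:L b4@11:R b5@13:R]
Beat 6 (L): throw ball6 h=3 -> lands@9:R; in-air after throw: [b3@7:R b1@8:L b6@9:R b2@10:L b4@11:R b5@13:R]
Beat 7 (R): throw ball3 h=5 -> lands@12:L; in-air after throw: [b1@8:L b6@9:R b2@10:L b4@11:R b3@12:L b5@13:R]
Beat 8 (L): throw ball1 h=8 -> lands@16:L; in-air after throw: [b6@9:R b2@10:L b4@11:R b3@12:L b5@13:R b1@16:L]
Beat 9 (R): throw ball6 h=6 -> lands@15:R; in-air after throw: [b2@10:L b4@11:R b3@12:L b5@13:R b6@15:R b1@16:L]
Beat 10 (L): throw ball2 h=8 -> lands@18:L; in-air after throw: [b4@11:R b3@12:L b5@13:R b6@15:R b1@16:L b2@18:L]
Beat 11 (R): throw ball4 h=3 -> lands@14:L; in-air after throw: [b3@12:L b5@13:R b4@14:L b6@15:R b1@16:L b2@18:L]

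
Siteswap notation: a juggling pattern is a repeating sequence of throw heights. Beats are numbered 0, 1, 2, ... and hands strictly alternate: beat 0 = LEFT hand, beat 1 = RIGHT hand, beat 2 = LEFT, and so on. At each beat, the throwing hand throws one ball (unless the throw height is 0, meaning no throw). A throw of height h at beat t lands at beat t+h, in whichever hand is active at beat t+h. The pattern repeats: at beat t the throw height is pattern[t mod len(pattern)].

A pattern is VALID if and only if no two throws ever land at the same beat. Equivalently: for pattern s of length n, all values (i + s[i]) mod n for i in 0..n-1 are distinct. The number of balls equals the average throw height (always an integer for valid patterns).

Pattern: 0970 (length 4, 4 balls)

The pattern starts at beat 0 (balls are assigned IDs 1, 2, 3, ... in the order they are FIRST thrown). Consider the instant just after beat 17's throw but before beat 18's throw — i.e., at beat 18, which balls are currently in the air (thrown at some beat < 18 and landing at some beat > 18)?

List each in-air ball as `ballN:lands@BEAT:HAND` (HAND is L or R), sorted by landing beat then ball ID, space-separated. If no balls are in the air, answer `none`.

Beat 1 (R): throw ball1 h=9 -> lands@10:L; in-air after throw: [b1@10:L]
Beat 2 (L): throw ball2 h=7 -> lands@9:R; in-air after throw: [b2@9:R b1@10:L]
Beat 5 (R): throw ball3 h=9 -> lands@14:L; in-air after throw: [b2@9:R b1@10:L b3@14:L]
Beat 6 (L): throw ball4 h=7 -> lands@13:R; in-air after throw: [b2@9:R b1@10:L b4@13:R b3@14:L]
Beat 9 (R): throw ball2 h=9 -> lands@18:L; in-air after throw: [b1@10:L b4@13:R b3@14:L b2@18:L]
Beat 10 (L): throw ball1 h=7 -> lands@17:R; in-air after throw: [b4@13:R b3@14:L b1@17:R b2@18:L]
Beat 13 (R): throw ball4 h=9 -> lands@22:L; in-air after throw: [b3@14:L b1@17:R b2@18:L b4@22:L]
Beat 14 (L): throw ball3 h=7 -> lands@21:R; in-air after throw: [b1@17:R b2@18:L b3@21:R b4@22:L]
Beat 17 (R): throw ball1 h=9 -> lands@26:L; in-air after throw: [b2@18:L b3@21:R b4@22:L b1@26:L]
Beat 18 (L): throw ball2 h=7 -> lands@25:R; in-air after throw: [b3@21:R b4@22:L b2@25:R b1@26:L]

Answer: ball3:lands@21:R ball4:lands@22:L ball1:lands@26:L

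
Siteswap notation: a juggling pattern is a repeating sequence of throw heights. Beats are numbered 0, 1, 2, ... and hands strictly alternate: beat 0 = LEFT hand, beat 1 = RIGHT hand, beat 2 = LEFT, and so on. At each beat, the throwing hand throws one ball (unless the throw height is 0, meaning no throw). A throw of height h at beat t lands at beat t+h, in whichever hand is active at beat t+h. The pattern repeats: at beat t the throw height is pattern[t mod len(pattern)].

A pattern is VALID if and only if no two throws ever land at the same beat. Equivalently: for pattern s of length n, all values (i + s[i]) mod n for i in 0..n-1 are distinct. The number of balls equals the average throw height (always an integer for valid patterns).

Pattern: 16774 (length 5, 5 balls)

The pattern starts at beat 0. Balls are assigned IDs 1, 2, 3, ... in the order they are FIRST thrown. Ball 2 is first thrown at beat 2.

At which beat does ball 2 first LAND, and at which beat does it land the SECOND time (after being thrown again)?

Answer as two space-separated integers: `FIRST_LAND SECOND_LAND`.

Answer: 9 13

Derivation:
Beat 0 (L): throw ball1 h=1 -> lands@1:R; in-air after throw: [b1@1:R]
Beat 1 (R): throw ball1 h=6 -> lands@7:R; in-air after throw: [b1@7:R]
Beat 2 (L): throw ball2 h=7 -> lands@9:R; in-air after throw: [b1@7:R b2@9:R]
Beat 3 (R): throw ball3 h=7 -> lands@10:L; in-air after throw: [b1@7:R b2@9:R b3@10:L]
Beat 4 (L): throw ball4 h=4 -> lands@8:L; in-air after throw: [b1@7:R b4@8:L b2@9:R b3@10:L]
Beat 5 (R): throw ball5 h=1 -> lands@6:L; in-air after throw: [b5@6:L b1@7:R b4@8:L b2@9:R b3@10:L]
Beat 6 (L): throw ball5 h=6 -> lands@12:L; in-air after throw: [b1@7:R b4@8:L b2@9:R b3@10:L b5@12:L]
Beat 7 (R): throw ball1 h=7 -> lands@14:L; in-air after throw: [b4@8:L b2@9:R b3@10:L b5@12:L b1@14:L]
Beat 8 (L): throw ball4 h=7 -> lands@15:R; in-air after throw: [b2@9:R b3@10:L b5@12:L b1@14:L b4@15:R]
Beat 9 (R): throw ball2 h=4 -> lands@13:R; in-air after throw: [b3@10:L b5@12:L b2@13:R b1@14:L b4@15:R]
Beat 10 (L): throw ball3 h=1 -> lands@11:R; in-air after throw: [b3@11:R b5@12:L b2@13:R b1@14:L b4@15:R]
Beat 11 (R): throw ball3 h=6 -> lands@17:R; in-air after throw: [b5@12:L b2@13:R b1@14:L b4@15:R b3@17:R]
Beat 12 (L): throw ball5 h=7 -> lands@19:R; in-air after throw: [b2@13:R b1@14:L b4@15:R b3@17:R b5@19:R]
Beat 13 (R): throw ball2 h=7 -> lands@20:L; in-air after throw: [b1@14:L b4@15:R b3@17:R b5@19:R b2@20:L]
Ball 2: thrown@2 h=7 -> first land @9; rethrown@9 h=4 -> second land @13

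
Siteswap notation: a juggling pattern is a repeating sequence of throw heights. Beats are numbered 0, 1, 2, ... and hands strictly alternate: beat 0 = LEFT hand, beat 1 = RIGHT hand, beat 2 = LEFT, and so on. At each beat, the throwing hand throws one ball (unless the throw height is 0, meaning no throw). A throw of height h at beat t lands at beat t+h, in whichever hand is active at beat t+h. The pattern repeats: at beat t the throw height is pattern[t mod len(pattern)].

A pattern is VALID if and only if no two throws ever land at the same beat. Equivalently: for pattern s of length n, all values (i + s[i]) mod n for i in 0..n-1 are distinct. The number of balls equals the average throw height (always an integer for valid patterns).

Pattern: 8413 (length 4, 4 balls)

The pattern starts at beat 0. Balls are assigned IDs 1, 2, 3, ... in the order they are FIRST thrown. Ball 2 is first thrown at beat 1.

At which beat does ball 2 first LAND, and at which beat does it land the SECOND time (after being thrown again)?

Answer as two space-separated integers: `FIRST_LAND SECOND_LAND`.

Beat 0 (L): throw ball1 h=8 -> lands@8:L; in-air after throw: [b1@8:L]
Beat 1 (R): throw ball2 h=4 -> lands@5:R; in-air after throw: [b2@5:R b1@8:L]
Beat 2 (L): throw ball3 h=1 -> lands@3:R; in-air after throw: [b3@3:R b2@5:R b1@8:L]
Beat 3 (R): throw ball3 h=3 -> lands@6:L; in-air after throw: [b2@5:R b3@6:L b1@8:L]
Beat 4 (L): throw ball4 h=8 -> lands@12:L; in-air after throw: [b2@5:R b3@6:L b1@8:L b4@12:L]
Beat 5 (R): throw ball2 h=4 -> lands@9:R; in-air after throw: [b3@6:L b1@8:L b2@9:R b4@12:L]
Beat 6 (L): throw ball3 h=1 -> lands@7:R; in-air after throw: [b3@7:R b1@8:L b2@9:R b4@12:L]
Beat 7 (R): throw ball3 h=3 -> lands@10:L; in-air after throw: [b1@8:L b2@9:R b3@10:L b4@12:L]
Beat 8 (L): throw ball1 h=8 -> lands@16:L; in-air after throw: [b2@9:R b3@10:L b4@12:L b1@16:L]
Beat 9 (R): throw ball2 h=4 -> lands@13:R; in-air after throw: [b3@10:L b4@12:L b2@13:R b1@16:L]
Ball 2: thrown@1 h=4 -> first land @5; rethrown@5 h=4 -> second land @9

Answer: 5 9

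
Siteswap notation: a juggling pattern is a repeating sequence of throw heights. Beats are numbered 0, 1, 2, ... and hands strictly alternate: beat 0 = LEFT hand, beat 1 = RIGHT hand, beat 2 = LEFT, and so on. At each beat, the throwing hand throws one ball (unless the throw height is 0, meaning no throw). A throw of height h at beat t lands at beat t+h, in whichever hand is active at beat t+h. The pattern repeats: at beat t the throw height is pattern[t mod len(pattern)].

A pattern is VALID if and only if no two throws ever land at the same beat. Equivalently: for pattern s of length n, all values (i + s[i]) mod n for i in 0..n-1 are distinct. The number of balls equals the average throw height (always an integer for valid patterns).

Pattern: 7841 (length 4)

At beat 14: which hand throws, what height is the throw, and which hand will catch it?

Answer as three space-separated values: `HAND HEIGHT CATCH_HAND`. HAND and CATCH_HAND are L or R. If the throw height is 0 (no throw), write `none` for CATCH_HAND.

Beat 14: 14 mod 2 = 0, so hand = L
Throw height = pattern[14 mod 4] = pattern[2] = 4
Lands at beat 14+4=18, 18 mod 2 = 0, so catch hand = L

Answer: L 4 L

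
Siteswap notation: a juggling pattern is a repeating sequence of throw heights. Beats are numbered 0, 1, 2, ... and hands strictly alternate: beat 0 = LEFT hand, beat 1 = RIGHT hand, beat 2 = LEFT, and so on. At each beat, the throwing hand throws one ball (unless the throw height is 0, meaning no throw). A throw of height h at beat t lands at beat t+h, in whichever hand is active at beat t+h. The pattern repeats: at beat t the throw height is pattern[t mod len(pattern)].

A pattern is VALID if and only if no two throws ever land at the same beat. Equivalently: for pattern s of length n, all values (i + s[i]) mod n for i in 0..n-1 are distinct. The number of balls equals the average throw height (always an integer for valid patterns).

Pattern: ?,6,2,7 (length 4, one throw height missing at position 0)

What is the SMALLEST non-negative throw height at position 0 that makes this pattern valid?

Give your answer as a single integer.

i=0: s[i]=? (unknown)
i=1: (1 + 6) mod 4 = 3
i=2: (2 + 2) mod 4 = 0
i=3: (3 + 7) mod 4 = 2
Known residues: [0, 2, 3]; need a permutation of 0..3, so missing residue r = 1
Need (0 + s) mod 4 = 1; smallest s = (1 - 0) mod 4 = 1

Answer: 1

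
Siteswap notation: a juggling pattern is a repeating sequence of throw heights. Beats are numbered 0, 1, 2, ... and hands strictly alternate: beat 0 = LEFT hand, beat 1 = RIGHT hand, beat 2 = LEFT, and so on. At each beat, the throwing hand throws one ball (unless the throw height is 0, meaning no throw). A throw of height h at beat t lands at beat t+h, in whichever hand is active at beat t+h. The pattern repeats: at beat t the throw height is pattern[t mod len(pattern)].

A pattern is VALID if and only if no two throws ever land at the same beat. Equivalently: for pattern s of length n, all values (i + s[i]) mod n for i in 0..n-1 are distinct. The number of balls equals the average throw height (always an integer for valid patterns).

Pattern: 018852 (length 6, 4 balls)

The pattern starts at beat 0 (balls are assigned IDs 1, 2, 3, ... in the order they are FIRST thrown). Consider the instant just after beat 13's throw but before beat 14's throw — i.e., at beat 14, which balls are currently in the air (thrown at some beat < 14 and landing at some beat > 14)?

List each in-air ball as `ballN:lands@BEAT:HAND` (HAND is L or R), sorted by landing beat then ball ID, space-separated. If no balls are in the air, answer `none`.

Answer: ball1:lands@15:R ball4:lands@16:L ball3:lands@17:R

Derivation:
Beat 1 (R): throw ball1 h=1 -> lands@2:L; in-air after throw: [b1@2:L]
Beat 2 (L): throw ball1 h=8 -> lands@10:L; in-air after throw: [b1@10:L]
Beat 3 (R): throw ball2 h=8 -> lands@11:R; in-air after throw: [b1@10:L b2@11:R]
Beat 4 (L): throw ball3 h=5 -> lands@9:R; in-air after throw: [b3@9:R b1@10:L b2@11:R]
Beat 5 (R): throw ball4 h=2 -> lands@7:R; in-air after throw: [b4@7:R b3@9:R b1@10:L b2@11:R]
Beat 7 (R): throw ball4 h=1 -> lands@8:L; in-air after throw: [b4@8:L b3@9:R b1@10:L b2@11:R]
Beat 8 (L): throw ball4 h=8 -> lands@16:L; in-air after throw: [b3@9:R b1@10:L b2@11:R b4@16:L]
Beat 9 (R): throw ball3 h=8 -> lands@17:R; in-air after throw: [b1@10:L b2@11:R b4@16:L b3@17:R]
Beat 10 (L): throw ball1 h=5 -> lands@15:R; in-air after throw: [b2@11:R b1@15:R b4@16:L b3@17:R]
Beat 11 (R): throw ball2 h=2 -> lands@13:R; in-air after throw: [b2@13:R b1@15:R b4@16:L b3@17:R]
Beat 13 (R): throw ball2 h=1 -> lands@14:L; in-air after throw: [b2@14:L b1@15:R b4@16:L b3@17:R]
Beat 14 (L): throw ball2 h=8 -> lands@22:L; in-air after throw: [b1@15:R b4@16:L b3@17:R b2@22:L]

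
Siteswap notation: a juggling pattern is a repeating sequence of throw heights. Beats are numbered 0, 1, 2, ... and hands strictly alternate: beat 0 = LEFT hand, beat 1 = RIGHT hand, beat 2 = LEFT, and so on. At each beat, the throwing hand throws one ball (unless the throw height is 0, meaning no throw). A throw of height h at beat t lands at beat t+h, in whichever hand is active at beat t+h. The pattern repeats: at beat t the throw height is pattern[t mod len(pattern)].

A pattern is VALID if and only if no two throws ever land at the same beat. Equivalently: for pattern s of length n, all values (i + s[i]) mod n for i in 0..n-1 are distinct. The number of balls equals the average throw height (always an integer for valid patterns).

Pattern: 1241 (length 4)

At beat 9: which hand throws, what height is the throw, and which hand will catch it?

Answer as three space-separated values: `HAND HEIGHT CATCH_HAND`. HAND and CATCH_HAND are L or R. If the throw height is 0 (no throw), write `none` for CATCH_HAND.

Answer: R 2 R

Derivation:
Beat 9: 9 mod 2 = 1, so hand = R
Throw height = pattern[9 mod 4] = pattern[1] = 2
Lands at beat 9+2=11, 11 mod 2 = 1, so catch hand = R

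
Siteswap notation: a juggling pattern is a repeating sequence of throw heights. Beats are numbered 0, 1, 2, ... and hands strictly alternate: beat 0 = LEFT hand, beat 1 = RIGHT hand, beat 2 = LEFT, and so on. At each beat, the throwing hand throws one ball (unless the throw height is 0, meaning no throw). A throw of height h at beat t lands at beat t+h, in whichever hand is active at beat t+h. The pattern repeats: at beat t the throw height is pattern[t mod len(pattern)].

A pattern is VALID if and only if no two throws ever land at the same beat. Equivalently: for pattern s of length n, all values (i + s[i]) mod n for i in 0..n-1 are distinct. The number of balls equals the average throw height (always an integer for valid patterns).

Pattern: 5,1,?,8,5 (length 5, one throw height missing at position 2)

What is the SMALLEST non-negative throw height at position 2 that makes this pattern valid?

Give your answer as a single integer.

Answer: 1

Derivation:
i=0: (0 + 5) mod 5 = 0
i=1: (1 + 1) mod 5 = 2
i=2: s[i]=? (unknown)
i=3: (3 + 8) mod 5 = 1
i=4: (4 + 5) mod 5 = 4
Known residues: [0, 1, 2, 4]; need a permutation of 0..4, so missing residue r = 3
Need (2 + s) mod 5 = 3; smallest s = (3 - 2) mod 5 = 1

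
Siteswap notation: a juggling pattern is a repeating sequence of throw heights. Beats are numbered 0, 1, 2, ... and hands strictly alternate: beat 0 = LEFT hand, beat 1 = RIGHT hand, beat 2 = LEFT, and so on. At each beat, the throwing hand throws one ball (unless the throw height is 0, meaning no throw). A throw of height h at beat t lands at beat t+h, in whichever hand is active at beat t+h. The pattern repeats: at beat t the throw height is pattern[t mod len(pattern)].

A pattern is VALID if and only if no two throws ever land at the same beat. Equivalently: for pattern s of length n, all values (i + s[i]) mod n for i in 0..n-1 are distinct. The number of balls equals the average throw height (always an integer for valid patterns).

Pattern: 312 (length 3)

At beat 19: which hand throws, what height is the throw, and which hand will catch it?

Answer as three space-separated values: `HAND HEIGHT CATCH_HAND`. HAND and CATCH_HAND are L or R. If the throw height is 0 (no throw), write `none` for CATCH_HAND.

Beat 19: 19 mod 2 = 1, so hand = R
Throw height = pattern[19 mod 3] = pattern[1] = 1
Lands at beat 19+1=20, 20 mod 2 = 0, so catch hand = L

Answer: R 1 L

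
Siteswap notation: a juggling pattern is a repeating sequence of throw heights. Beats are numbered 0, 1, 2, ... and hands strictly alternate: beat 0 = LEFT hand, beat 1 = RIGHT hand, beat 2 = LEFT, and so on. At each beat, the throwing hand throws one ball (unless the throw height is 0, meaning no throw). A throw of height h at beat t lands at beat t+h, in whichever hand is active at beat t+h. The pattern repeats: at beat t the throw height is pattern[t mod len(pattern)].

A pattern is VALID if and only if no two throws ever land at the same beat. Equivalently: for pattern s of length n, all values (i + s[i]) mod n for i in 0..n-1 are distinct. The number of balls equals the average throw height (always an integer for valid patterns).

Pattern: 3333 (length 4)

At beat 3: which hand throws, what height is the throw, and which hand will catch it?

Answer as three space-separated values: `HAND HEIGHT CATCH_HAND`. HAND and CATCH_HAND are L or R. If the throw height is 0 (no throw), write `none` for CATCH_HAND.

Answer: R 3 L

Derivation:
Beat 3: 3 mod 2 = 1, so hand = R
Throw height = pattern[3 mod 4] = pattern[3] = 3
Lands at beat 3+3=6, 6 mod 2 = 0, so catch hand = L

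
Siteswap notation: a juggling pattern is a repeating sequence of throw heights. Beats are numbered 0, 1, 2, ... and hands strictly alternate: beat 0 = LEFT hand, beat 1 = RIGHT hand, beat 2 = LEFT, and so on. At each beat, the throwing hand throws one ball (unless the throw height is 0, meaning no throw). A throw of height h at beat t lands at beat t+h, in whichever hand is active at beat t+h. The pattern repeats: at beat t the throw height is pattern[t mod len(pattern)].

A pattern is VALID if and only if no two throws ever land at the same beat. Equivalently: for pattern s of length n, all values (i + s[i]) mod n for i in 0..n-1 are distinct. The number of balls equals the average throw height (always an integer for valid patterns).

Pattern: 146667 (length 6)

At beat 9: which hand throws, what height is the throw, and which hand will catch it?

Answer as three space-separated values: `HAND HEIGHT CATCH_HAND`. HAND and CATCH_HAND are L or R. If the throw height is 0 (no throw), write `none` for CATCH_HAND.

Answer: R 6 R

Derivation:
Beat 9: 9 mod 2 = 1, so hand = R
Throw height = pattern[9 mod 6] = pattern[3] = 6
Lands at beat 9+6=15, 15 mod 2 = 1, so catch hand = R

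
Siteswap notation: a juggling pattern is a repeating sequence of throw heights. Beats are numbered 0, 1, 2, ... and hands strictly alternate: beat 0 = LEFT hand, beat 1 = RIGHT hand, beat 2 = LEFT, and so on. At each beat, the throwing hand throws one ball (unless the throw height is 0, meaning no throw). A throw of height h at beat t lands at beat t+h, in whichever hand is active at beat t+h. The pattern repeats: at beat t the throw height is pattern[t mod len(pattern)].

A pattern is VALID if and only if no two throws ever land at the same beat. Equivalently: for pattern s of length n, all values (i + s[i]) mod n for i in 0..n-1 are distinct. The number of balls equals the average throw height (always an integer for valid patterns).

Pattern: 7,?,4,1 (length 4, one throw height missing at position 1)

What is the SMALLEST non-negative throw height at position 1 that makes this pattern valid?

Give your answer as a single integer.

i=0: (0 + 7) mod 4 = 3
i=1: s[i]=? (unknown)
i=2: (2 + 4) mod 4 = 2
i=3: (3 + 1) mod 4 = 0
Known residues: [0, 2, 3]; need a permutation of 0..3, so missing residue r = 1
Need (1 + s) mod 4 = 1; smallest s = (1 - 1) mod 4 = 0

Answer: 0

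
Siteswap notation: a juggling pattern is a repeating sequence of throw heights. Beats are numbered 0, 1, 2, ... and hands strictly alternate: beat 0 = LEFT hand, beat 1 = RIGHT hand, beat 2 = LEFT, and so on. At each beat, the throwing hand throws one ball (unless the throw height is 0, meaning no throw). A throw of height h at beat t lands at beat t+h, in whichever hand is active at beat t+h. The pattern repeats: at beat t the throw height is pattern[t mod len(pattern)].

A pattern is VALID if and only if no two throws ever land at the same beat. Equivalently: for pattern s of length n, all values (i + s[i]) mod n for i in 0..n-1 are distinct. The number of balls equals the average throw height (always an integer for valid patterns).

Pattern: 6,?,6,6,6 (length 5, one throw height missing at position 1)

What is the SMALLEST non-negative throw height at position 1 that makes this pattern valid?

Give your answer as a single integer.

i=0: (0 + 6) mod 5 = 1
i=1: s[i]=? (unknown)
i=2: (2 + 6) mod 5 = 3
i=3: (3 + 6) mod 5 = 4
i=4: (4 + 6) mod 5 = 0
Known residues: [0, 1, 3, 4]; need a permutation of 0..4, so missing residue r = 2
Need (1 + s) mod 5 = 2; smallest s = (2 - 1) mod 5 = 1

Answer: 1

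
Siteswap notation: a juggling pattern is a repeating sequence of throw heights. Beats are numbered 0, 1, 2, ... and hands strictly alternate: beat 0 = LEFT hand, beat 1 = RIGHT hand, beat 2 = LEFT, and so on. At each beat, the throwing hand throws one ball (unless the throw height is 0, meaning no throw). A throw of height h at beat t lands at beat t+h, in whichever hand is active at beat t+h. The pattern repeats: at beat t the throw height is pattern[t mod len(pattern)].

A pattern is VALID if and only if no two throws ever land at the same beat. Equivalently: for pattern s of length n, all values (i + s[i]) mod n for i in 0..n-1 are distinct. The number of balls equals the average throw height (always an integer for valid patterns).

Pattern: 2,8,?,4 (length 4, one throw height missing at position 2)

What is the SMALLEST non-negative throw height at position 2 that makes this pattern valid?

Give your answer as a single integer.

i=0: (0 + 2) mod 4 = 2
i=1: (1 + 8) mod 4 = 1
i=2: s[i]=? (unknown)
i=3: (3 + 4) mod 4 = 3
Known residues: [1, 2, 3]; need a permutation of 0..3, so missing residue r = 0
Need (2 + s) mod 4 = 0; smallest s = (0 - 2) mod 4 = 2

Answer: 2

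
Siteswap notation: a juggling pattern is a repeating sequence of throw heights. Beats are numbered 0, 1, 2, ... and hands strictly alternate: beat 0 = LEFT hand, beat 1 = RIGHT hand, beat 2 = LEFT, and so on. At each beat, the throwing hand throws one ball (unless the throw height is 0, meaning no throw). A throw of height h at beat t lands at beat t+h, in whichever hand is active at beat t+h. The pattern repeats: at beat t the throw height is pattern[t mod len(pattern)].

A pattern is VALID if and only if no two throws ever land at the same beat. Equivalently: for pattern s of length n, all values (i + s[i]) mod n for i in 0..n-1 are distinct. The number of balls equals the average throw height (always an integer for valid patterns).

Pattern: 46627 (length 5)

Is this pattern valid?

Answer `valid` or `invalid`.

Answer: valid

Derivation:
i=0: (i + s[i]) mod n = (0 + 4) mod 5 = 4
i=1: (i + s[i]) mod n = (1 + 6) mod 5 = 2
i=2: (i + s[i]) mod n = (2 + 6) mod 5 = 3
i=3: (i + s[i]) mod n = (3 + 2) mod 5 = 0
i=4: (i + s[i]) mod n = (4 + 7) mod 5 = 1
Residues: [4, 2, 3, 0, 1], distinct: True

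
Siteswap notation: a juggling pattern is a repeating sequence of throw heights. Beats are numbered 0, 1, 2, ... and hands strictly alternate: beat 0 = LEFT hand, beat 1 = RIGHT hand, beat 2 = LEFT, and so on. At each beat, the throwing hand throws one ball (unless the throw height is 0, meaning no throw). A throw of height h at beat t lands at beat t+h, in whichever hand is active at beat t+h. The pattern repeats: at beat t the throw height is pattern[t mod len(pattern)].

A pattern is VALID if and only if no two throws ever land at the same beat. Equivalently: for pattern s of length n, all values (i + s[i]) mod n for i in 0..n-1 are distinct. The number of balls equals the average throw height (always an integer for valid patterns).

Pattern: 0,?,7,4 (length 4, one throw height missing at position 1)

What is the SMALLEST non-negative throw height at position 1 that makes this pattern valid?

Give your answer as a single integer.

Answer: 1

Derivation:
i=0: (0 + 0) mod 4 = 0
i=1: s[i]=? (unknown)
i=2: (2 + 7) mod 4 = 1
i=3: (3 + 4) mod 4 = 3
Known residues: [0, 1, 3]; need a permutation of 0..3, so missing residue r = 2
Need (1 + s) mod 4 = 2; smallest s = (2 - 1) mod 4 = 1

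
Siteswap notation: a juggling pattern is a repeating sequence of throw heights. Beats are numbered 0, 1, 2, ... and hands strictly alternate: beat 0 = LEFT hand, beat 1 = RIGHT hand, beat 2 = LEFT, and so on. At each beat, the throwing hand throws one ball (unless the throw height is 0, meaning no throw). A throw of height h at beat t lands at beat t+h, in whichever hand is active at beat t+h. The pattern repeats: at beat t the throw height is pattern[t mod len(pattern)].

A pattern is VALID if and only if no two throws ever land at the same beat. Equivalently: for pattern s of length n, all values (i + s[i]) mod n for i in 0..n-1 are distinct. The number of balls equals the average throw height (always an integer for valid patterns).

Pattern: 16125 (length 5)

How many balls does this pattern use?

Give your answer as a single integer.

Answer: 3

Derivation:
Pattern = [1, 6, 1, 2, 5], length n = 5
  position 0: throw height = 1, running sum = 1
  position 1: throw height = 6, running sum = 7
  position 2: throw height = 1, running sum = 8
  position 3: throw height = 2, running sum = 10
  position 4: throw height = 5, running sum = 15
Total sum = 15; balls = sum / n = 15 / 5 = 3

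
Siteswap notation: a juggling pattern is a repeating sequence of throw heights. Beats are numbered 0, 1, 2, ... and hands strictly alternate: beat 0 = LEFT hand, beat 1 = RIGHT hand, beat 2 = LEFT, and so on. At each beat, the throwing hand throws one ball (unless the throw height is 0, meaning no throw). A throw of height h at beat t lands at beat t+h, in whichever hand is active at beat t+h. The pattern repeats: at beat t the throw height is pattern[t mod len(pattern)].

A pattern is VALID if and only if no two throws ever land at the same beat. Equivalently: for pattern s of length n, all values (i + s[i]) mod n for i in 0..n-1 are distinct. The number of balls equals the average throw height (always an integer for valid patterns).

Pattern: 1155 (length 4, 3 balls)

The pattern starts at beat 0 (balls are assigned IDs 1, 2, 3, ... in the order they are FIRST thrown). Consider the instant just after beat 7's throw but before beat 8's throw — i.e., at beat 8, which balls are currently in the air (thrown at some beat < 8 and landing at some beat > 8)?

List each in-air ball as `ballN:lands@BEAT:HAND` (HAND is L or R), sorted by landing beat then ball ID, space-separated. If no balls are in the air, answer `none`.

Answer: ball3:lands@11:R ball1:lands@12:L

Derivation:
Beat 0 (L): throw ball1 h=1 -> lands@1:R; in-air after throw: [b1@1:R]
Beat 1 (R): throw ball1 h=1 -> lands@2:L; in-air after throw: [b1@2:L]
Beat 2 (L): throw ball1 h=5 -> lands@7:R; in-air after throw: [b1@7:R]
Beat 3 (R): throw ball2 h=5 -> lands@8:L; in-air after throw: [b1@7:R b2@8:L]
Beat 4 (L): throw ball3 h=1 -> lands@5:R; in-air after throw: [b3@5:R b1@7:R b2@8:L]
Beat 5 (R): throw ball3 h=1 -> lands@6:L; in-air after throw: [b3@6:L b1@7:R b2@8:L]
Beat 6 (L): throw ball3 h=5 -> lands@11:R; in-air after throw: [b1@7:R b2@8:L b3@11:R]
Beat 7 (R): throw ball1 h=5 -> lands@12:L; in-air after throw: [b2@8:L b3@11:R b1@12:L]
Beat 8 (L): throw ball2 h=1 -> lands@9:R; in-air after throw: [b2@9:R b3@11:R b1@12:L]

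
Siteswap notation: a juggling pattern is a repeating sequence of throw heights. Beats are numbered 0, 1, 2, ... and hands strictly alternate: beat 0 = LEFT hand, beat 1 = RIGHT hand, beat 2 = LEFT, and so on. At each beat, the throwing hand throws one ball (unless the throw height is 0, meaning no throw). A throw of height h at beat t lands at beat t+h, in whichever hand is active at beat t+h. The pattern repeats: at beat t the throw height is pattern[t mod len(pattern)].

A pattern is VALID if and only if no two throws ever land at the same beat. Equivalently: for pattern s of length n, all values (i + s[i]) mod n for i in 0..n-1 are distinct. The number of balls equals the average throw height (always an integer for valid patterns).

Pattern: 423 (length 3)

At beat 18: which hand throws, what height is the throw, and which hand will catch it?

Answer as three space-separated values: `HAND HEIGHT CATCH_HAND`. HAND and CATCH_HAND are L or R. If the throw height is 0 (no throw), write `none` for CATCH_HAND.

Beat 18: 18 mod 2 = 0, so hand = L
Throw height = pattern[18 mod 3] = pattern[0] = 4
Lands at beat 18+4=22, 22 mod 2 = 0, so catch hand = L

Answer: L 4 L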